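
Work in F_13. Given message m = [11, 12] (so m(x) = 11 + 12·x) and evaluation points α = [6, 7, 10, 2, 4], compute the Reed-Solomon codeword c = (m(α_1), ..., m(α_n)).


c = [5, 4, 1, 9, 7]

Message polynomial: m(x) = 11 + 12·x (mod 13).
For each evaluation point α_i, compute m(α_i) mod 13:
  α_1 = 6: Horner steps 12 → 5, so m(6) = 5.
  α_2 = 7: Horner steps 12 → 4, so m(7) = 4.
  α_3 = 10: Horner steps 12 → 1, so m(10) = 1.
  α_4 = 2: Horner steps 12 → 9, so m(2) = 9.
  α_5 = 4: Horner steps 12 → 7, so m(4) = 7.
Codeword c = [5, 4, 1, 9, 7] ∈ F_13^5.


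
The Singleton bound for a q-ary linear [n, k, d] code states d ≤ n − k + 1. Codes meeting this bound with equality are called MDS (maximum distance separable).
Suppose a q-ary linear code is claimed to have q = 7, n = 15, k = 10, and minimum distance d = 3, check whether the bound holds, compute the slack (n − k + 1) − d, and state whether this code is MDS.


Singleton RHS = n − k + 1 = 6, slack = 3, bound satisfied, not MDS.

Singleton bound: d ≤ n − k + 1.
Here n = 15, k = 10, so n − k + 1 = 6.
Given d = 3, check d ≤ 6: YES.
Slack = (n − k + 1) − d = 3.
The code is NOT MDS (slack = 3 > 0).
Description: the claimed parameters are [15, 10, 3]_7; such a code would be non-MDS.


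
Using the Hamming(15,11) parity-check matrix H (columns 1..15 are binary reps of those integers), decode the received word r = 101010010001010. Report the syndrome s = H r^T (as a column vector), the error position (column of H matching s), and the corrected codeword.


s = (1, 1, 0, 1)^T, error position = 13, corrected codeword c = 101010010001110

Compute s = H r^T mod 2 one row at a time:
  s_1 = 1 + 0 + 0 + 0 + 1 + 0 + 1 + 0 = 3 ≡ 1 (mod 2).
  s_2 = 0 + 1 + 0 + 0 + 1 + 0 + 1 + 0 = 3 ≡ 1 (mod 2).
  s_3 = 0 + 1 + 0 + 0 + 0 + 0 + 1 + 0 = 2 ≡ 0 (mod 2).
  s_4 = 1 + 1 + 1 + 0 + 0 + 0 + 0 + 0 = 3 ≡ 1 (mod 2).
s = (1, 1, 0, 1)^T — this equals column 13 of H (binary 1101), so error is at position 13.
Correct: flip bit 13 of r = 101010010001010 to get c = 101010010001110.


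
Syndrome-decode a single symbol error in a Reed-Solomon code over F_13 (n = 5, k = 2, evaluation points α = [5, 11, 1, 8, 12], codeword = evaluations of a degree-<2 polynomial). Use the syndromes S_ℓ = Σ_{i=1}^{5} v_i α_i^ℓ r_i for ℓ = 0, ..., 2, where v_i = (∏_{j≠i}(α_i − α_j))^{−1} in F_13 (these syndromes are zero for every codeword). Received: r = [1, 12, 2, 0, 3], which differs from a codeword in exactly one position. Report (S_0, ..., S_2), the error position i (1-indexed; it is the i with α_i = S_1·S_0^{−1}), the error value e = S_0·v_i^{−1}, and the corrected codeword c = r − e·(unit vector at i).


S = (9, 9, 9), error at position 3, error magnitude e = 4, c = [1, 12, 11, 0, 3].

Step 1: column multipliers v_i = (∏_{j≠i}(α_i − α_j))^{−1} mod 13.
  i = 1 (α = 5): (5−11)(5−1)(5−8)(5−12) = (−6)·4·(−3)·(−7) = −504 ≡ 3, so v_1 = 3^{−1} = 9 (mod 13).
  i = 2 (α = 11): (11−5)(11−1)(11−8)(11−12) = 6·10·3·(−1) = −180 ≡ 2, so v_2 = 2^{−1} = 7 (mod 13).
  i = 3 (α = 1): (1−5)(1−11)(1−8)(1−12) = (−4)·(−10)·(−7)·(−11) = 3080 ≡ 12, so v_3 = 12^{−1} = 12 (mod 13).
  i = 4 (α = 8): (8−5)(8−11)(8−1)(8−12) = 3·(−3)·7·(−4) = 252 ≡ 5, so v_4 = 5^{−1} = 8 (mod 13).
  i = 5 (α = 12): (12−5)(12−11)(12−1)(12−8) = 7·1·11·4 = 308 ≡ 9, so v_5 = 9^{−1} = 3 (mod 13).
  v = [9, 7, 12, 8, 3].
Step 2: syndromes of r = [1, 12, 2, 0, 3] (all sums mod 13).
  S_0 = Σ v_i r_i = 9·1 + 7·12 + 12·2 + 8·0 + 3·3 = 126 ≡ 9.
  S_1 = Σ v_i α_i r_i = 9·5·1 + 7·11·12 + 12·1·2 + 8·8·0 + 3·12·3 = 1101 ≡ 9.
  α_i^2 mod 13 = [12, 4, 1, 12, 1].
  S_2 = Σ v_i α_i^2 r_i = 9·12·1 + 7·4·12 + 12·1·2 + 8·12·0 + 3·1·3 = 477 ≡ 9.
  S = (9, 9, 9) ≠ 0, so r is not a codeword (an error is present).
Step 3: locate the error. For a single error e at position i, S_ℓ = v_i·e·α_i^ℓ, so α_err = S_1/S_0.
  S_0^{−1} = 9^{−1} = 3 (mod 13), so α_err = 9·3 = 27 ≡ 1 = α_3. Error position i = 3.
  Consistency check: S_2/S_1 = 9·3 = 27 ≡ 1 = α_err ✓ (single-error assumption holds).
Step 4: error magnitude e = S_0/v_3 = S_0·∏_{j≠3}(α_3 − α_j) = 9·12 = 108 ≡ 4 (mod 13).
Step 5: correct position 3: c_3 = r_3 − e = 2 − 4 ≡ 11 (mod 13). Hence c = [1, 12, 11, 0, 3].
  Check: interpolating c through the α_i gives m(x) = 7 + 4·x (degree < 2) with m(α_i) = c_i for every i, so c is indeed a codeword.


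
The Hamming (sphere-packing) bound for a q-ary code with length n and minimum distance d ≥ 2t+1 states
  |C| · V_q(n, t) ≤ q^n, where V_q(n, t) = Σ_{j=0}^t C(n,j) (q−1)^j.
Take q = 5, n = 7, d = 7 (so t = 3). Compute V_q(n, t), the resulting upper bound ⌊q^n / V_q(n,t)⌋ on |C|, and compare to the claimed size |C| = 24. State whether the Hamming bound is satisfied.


V_q(n, t) = 2605, q^n = 78125, Hamming bound = 29, |C| = 24 ≤ bound (satisfied).

Step 1: Compute V_q(n, t) = Σ_{j=0}^3 C(n, j) (q−1)^j.
  j = 0: C(7,0)·(4)^0 = 1·1 = 1.
  j = 1: C(7,1)·(4)^1 = 7·4 = 28.
  j = 2: C(7,2)·(4)^2 = 21·16 = 336.
  j = 3: C(7,3)·(4)^3 = 35·64 = 2240.
  V_q(n, t) = 1 + 28 + 336 + 2240 = 2605.
Step 2: q^n = 5^7 = 78125.
Step 3: Hamming bound ⌊q^n / V_q(n,t)⌋ = ⌊78125/2605⌋ = 29.
Step 4: Compare |C| = 24 to 29: satisfied.
The claimed |C| lies below the Hamming bound.


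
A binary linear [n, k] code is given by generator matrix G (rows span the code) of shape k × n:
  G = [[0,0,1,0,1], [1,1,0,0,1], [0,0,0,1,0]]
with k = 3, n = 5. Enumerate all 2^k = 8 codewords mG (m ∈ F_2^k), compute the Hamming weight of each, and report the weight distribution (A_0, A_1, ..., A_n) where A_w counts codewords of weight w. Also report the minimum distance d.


Weight distribution: A_0 = 1, A_1 = 1, A_2 = 1, A_3 = 3, A_4 = 2. Minimum distance d = 1.

Enumerate all 2^3 = 8 messages m ∈ F_2^3.
For each, compute codeword c = mG in F_2^5, then tally its weight.
  m = 000 → c = 00000, weight = 0.
  m = 100 → c = 00101, weight = 2.
  m = 010 → c = 11001, weight = 3.
  m = 110 → c = 11100, weight = 3.
  m = 001 → c = 00010, weight = 1.
  m = 101 → c = 00111, weight = 3.
  m = 011 → c = 11011, weight = 4.
  m = 111 → c = 11110, weight = 4.
Tally weights:
  weight 0: 1 codewords.
  weight 1: 1 codewords.
  weight 2: 1 codewords.
  weight 3: 3 codewords.
  weight 4: 2 codewords.
Minimum distance d = smallest w > 0 with A_w > 0 = 1.
Sanity: Σ A_w = 8 = 2^3 = 8 ✓.


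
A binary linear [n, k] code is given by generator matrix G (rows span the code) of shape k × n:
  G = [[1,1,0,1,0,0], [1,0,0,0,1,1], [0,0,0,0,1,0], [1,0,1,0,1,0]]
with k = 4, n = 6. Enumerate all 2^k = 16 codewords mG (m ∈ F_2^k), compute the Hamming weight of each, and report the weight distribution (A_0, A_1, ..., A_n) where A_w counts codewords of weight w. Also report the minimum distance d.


Weight distribution: A_0 = 1, A_1 = 1, A_2 = 3, A_3 = 6, A_4 = 3, A_5 = 1, A_6 = 1. Minimum distance d = 1.

Enumerate all 2^4 = 16 messages m ∈ F_2^4.
For each, compute codeword c = mG in F_2^6, then tally its weight.
  m = 0000 → c = 000000, weight = 0.
  m = 1000 → c = 110100, weight = 3.
  m = 0100 → c = 100011, weight = 3.
  m = 1100 → c = 010111, weight = 4.
  m = 0010 → c = 000010, weight = 1.
  m = 1010 → c = 110110, weight = 4.
  m = 0110 → c = 100001, weight = 2.
  m = 1110 → c = 010101, weight = 3.
  m = 0001 → c = 101010, weight = 3.
  m = 1001 → c = 011110, weight = 4.
  m = 0101 → c = 001001, weight = 2.
  m = 1101 → c = 111101, weight = 5.
  m = 0011 → c = 101000, weight = 2.
  m = 1011 → c = 011100, weight = 3.
  m = 0111 → c = 001011, weight = 3.
  m = 1111 → c = 111111, weight = 6.
Tally weights:
  weight 0: 1 codewords.
  weight 1: 1 codewords.
  weight 2: 3 codewords.
  weight 3: 6 codewords.
  weight 4: 3 codewords.
  weight 5: 1 codewords.
  weight 6: 1 codewords.
Minimum distance d = smallest w > 0 with A_w > 0 = 1.
Sanity: Σ A_w = 16 = 2^4 = 16 ✓.


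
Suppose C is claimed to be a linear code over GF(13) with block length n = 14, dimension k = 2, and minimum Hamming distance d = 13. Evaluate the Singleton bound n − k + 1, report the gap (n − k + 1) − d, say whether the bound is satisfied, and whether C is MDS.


Singleton RHS = n − k + 1 = 13, slack = 0, bound satisfied, MDS.

Singleton bound: d ≤ n − k + 1.
Here n = 14, k = 2, so n − k + 1 = 13.
Given d = 13, check d ≤ 13: YES.
Slack = (n − k + 1) − d = 0.
The code is MDS (slack = 0).
Description: the claimed parameters are [14, 2, 13]_13; such a code would be MDS (meets Singleton bound).


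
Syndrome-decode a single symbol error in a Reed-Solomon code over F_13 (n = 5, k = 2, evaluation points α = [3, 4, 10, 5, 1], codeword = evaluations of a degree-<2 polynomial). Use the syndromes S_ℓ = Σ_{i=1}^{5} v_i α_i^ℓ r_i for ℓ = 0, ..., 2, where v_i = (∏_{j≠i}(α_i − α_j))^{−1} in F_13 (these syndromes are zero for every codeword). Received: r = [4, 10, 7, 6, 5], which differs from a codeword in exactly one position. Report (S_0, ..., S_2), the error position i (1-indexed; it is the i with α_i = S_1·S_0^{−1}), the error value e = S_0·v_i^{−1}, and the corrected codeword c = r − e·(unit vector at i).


S = (10, 11, 3), error at position 4, error magnitude e = 3, c = [4, 10, 7, 3, 5].

Step 1: column multipliers v_i = (∏_{j≠i}(α_i − α_j))^{−1} mod 13.
  i = 1 (α = 3): (3−4)(3−10)(3−5)(3−1) = (−1)·(−7)·(−2)·2 = −28 ≡ 11, so v_1 = 11^{−1} = 6 (mod 13).
  i = 2 (α = 4): (4−3)(4−10)(4−5)(4−1) = 1·(−6)·(−1)·3 = 18 ≡ 5, so v_2 = 5^{−1} = 8 (mod 13).
  i = 3 (α = 10): (10−3)(10−4)(10−5)(10−1) = 7·6·5·9 = 1890 ≡ 5, so v_3 = 5^{−1} = 8 (mod 13).
  i = 4 (α = 5): (5−3)(5−4)(5−10)(5−1) = 2·1·(−5)·4 = −40 ≡ 12, so v_4 = 12^{−1} = 12 (mod 13).
  i = 5 (α = 1): (1−3)(1−4)(1−10)(1−5) = (−2)·(−3)·(−9)·(−4) = 216 ≡ 8, so v_5 = 8^{−1} = 5 (mod 13).
  v = [6, 8, 8, 12, 5].
Step 2: syndromes of r = [4, 10, 7, 6, 5] (all sums mod 13).
  S_0 = Σ v_i r_i = 6·4 + 8·10 + 8·7 + 12·6 + 5·5 = 257 ≡ 10.
  S_1 = Σ v_i α_i r_i = 6·3·4 + 8·4·10 + 8·10·7 + 12·5·6 + 5·1·5 = 1337 ≡ 11.
  α_i^2 mod 13 = [9, 3, 9, 12, 1].
  S_2 = Σ v_i α_i^2 r_i = 6·9·4 + 8·3·10 + 8·9·7 + 12·12·6 + 5·1·5 = 1849 ≡ 3.
  S = (10, 11, 3) ≠ 0, so r is not a codeword (an error is present).
Step 3: locate the error. For a single error e at position i, S_ℓ = v_i·e·α_i^ℓ, so α_err = S_1/S_0.
  S_0^{−1} = 10^{−1} = 4 (mod 13), so α_err = 11·4 = 44 ≡ 5 = α_4. Error position i = 4.
  Consistency check: S_2/S_1 = 3·6 = 18 ≡ 5 = α_err ✓ (single-error assumption holds).
Step 4: error magnitude e = S_0/v_4 = S_0·∏_{j≠4}(α_4 − α_j) = 10·12 = 120 ≡ 3 (mod 13).
Step 5: correct position 4: c_4 = r_4 − e = 6 − 3 ≡ 3 (mod 13). Hence c = [4, 10, 7, 3, 5].
  Check: interpolating c through the α_i gives m(x) = 12 + 6·x (degree < 2) with m(α_i) = c_i for every i, so c is indeed a codeword.


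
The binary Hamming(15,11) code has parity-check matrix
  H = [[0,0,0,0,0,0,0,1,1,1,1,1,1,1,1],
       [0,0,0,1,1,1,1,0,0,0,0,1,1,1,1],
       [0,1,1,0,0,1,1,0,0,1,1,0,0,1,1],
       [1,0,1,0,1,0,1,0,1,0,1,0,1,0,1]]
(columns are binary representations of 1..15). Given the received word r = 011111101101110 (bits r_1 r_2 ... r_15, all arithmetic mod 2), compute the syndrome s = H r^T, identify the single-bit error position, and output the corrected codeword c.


s = (1, 1, 0, 1)^T, error position = 13, corrected codeword c = 011111101101010

Compute s = H r^T mod 2 one row at a time:
  s_1 = 0 + 1 + 1 + 0 + 1 + 1 + 1 + 0 = 5 ≡ 1 (mod 2).
  s_2 = 1 + 1 + 1 + 1 + 1 + 1 + 1 + 0 = 7 ≡ 1 (mod 2).
  s_3 = 1 + 1 + 1 + 1 + 1 + 0 + 1 + 0 = 6 ≡ 0 (mod 2).
  s_4 = 0 + 1 + 1 + 1 + 1 + 0 + 1 + 0 = 5 ≡ 1 (mod 2).
s = (1, 1, 0, 1)^T — this equals column 13 of H (binary 1101), so error is at position 13.
Correct: flip bit 13 of r = 011111101101110 to get c = 011111101101010.


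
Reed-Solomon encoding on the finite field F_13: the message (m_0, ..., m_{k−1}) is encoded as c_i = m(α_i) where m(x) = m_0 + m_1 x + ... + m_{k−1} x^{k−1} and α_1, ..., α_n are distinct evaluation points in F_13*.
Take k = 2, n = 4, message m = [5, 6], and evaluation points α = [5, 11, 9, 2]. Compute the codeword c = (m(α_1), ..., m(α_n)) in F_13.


c = [9, 6, 7, 4]

Message polynomial: m(x) = 5 + 6·x (mod 13).
For each evaluation point α_i, compute m(α_i) mod 13:
  α_1 = 5: Horner steps 6 → 9, so m(5) = 9.
  α_2 = 11: Horner steps 6 → 6, so m(11) = 6.
  α_3 = 9: Horner steps 6 → 7, so m(9) = 7.
  α_4 = 2: Horner steps 6 → 4, so m(2) = 4.
Codeword c = [9, 6, 7, 4] ∈ F_13^4.


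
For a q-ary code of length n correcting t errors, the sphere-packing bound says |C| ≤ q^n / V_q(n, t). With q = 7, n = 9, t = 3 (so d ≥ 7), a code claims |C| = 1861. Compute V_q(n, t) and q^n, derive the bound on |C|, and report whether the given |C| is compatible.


V_q(n, t) = 19495, q^n = 40353607, Hamming bound = 2069, |C| = 1861 ≤ bound (satisfied).

Step 1: Compute V_q(n, t) = Σ_{j=0}^3 C(n, j) (q−1)^j.
  j = 0: C(9,0)·(6)^0 = 1·1 = 1.
  j = 1: C(9,1)·(6)^1 = 9·6 = 54.
  j = 2: C(9,2)·(6)^2 = 36·36 = 1296.
  j = 3: C(9,3)·(6)^3 = 84·216 = 18144.
  V_q(n, t) = 1 + 54 + 1296 + 18144 = 19495.
Step 2: q^n = 7^9 = 40353607.
Step 3: Hamming bound ⌊q^n / V_q(n,t)⌋ = ⌊40353607/19495⌋ = 2069.
Step 4: Compare |C| = 1861 to 2069: satisfied.
The claimed |C| lies below the Hamming bound.


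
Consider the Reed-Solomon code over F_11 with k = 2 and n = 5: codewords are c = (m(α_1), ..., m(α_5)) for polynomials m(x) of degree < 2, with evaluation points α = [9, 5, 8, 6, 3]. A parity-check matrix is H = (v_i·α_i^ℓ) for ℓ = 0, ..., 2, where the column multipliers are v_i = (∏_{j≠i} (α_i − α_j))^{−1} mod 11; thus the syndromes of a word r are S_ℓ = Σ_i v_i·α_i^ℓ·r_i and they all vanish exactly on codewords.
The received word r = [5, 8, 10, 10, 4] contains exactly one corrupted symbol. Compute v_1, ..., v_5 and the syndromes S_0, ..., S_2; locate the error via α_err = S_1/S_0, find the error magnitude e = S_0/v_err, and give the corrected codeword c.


S = (6, 4, 10), error at position 3, error magnitude e = 7, c = [5, 8, 3, 10, 4].

Step 1: column multipliers v_i = (∏_{j≠i}(α_i − α_j))^{−1} mod 11.
  i = 1 (α = 9): (9−5)(9−8)(9−6)(9−3) = 4·1·3·6 = 72 ≡ 6, so v_1 = 6^{−1} = 2 (mod 11).
  i = 2 (α = 5): (5−9)(5−8)(5−6)(5−3) = (−4)·(−3)·(−1)·2 = −24 ≡ 9, so v_2 = 9^{−1} = 5 (mod 11).
  i = 3 (α = 8): (8−9)(8−5)(8−6)(8−3) = (−1)·3·2·5 = −30 ≡ 3, so v_3 = 3^{−1} = 4 (mod 11).
  i = 4 (α = 6): (6−9)(6−5)(6−8)(6−3) = (−3)·1·(−2)·3 = 18 ≡ 7, so v_4 = 7^{−1} = 8 (mod 11).
  i = 5 (α = 3): (3−9)(3−5)(3−8)(3−6) = (−6)·(−2)·(−5)·(−3) = 180 ≡ 4, so v_5 = 4^{−1} = 3 (mod 11).
  v = [2, 5, 4, 8, 3].
Step 2: syndromes of r = [5, 8, 10, 10, 4] (all sums mod 11).
  S_0 = Σ v_i r_i = 2·5 + 5·8 + 4·10 + 8·10 + 3·4 = 182 ≡ 6.
  S_1 = Σ v_i α_i r_i = 2·9·5 + 5·5·8 + 4·8·10 + 8·6·10 + 3·3·4 = 1126 ≡ 4.
  α_i^2 mod 11 = [4, 3, 9, 3, 9].
  S_2 = Σ v_i α_i^2 r_i = 2·4·5 + 5·3·8 + 4·9·10 + 8·3·10 + 3·9·4 = 868 ≡ 10.
  S = (6, 4, 10) ≠ 0, so r is not a codeword (an error is present).
Step 3: locate the error. For a single error e at position i, S_ℓ = v_i·e·α_i^ℓ, so α_err = S_1/S_0.
  S_0^{−1} = 6^{−1} = 2 (mod 11), so α_err = 4·2 = 8 ≡ 8 = α_3. Error position i = 3.
  Consistency check: S_2/S_1 = 10·3 = 30 ≡ 8 = α_err ✓ (single-error assumption holds).
Step 4: error magnitude e = S_0/v_3 = S_0·∏_{j≠3}(α_3 − α_j) = 6·3 = 18 ≡ 7 (mod 11).
Step 5: correct position 3: c_3 = r_3 − e = 10 − 7 ≡ 3 (mod 11). Hence c = [5, 8, 3, 10, 4].
  Check: interpolating c through the α_i gives m(x) = 9 + 2·x (degree < 2) with m(α_i) = c_i for every i, so c is indeed a codeword.


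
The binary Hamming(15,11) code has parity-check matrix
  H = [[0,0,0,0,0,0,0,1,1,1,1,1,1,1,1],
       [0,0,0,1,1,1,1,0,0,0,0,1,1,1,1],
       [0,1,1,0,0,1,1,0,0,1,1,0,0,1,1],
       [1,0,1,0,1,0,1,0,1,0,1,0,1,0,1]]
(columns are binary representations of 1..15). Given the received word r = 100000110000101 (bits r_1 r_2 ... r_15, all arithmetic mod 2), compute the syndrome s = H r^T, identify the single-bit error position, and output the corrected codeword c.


s = (1, 1, 0, 0)^T, error position = 12, corrected codeword c = 100000110001101

Compute s = H r^T mod 2 one row at a time:
  s_1 = 1 + 0 + 0 + 0 + 0 + 1 + 0 + 1 = 3 ≡ 1 (mod 2).
  s_2 = 0 + 0 + 0 + 1 + 0 + 1 + 0 + 1 = 3 ≡ 1 (mod 2).
  s_3 = 0 + 0 + 0 + 1 + 0 + 0 + 0 + 1 = 2 ≡ 0 (mod 2).
  s_4 = 1 + 0 + 0 + 1 + 0 + 0 + 1 + 1 = 4 ≡ 0 (mod 2).
s = (1, 1, 0, 0)^T — this equals column 12 of H (binary 1100), so error is at position 12.
Correct: flip bit 12 of r = 100000110000101 to get c = 100000110001101.


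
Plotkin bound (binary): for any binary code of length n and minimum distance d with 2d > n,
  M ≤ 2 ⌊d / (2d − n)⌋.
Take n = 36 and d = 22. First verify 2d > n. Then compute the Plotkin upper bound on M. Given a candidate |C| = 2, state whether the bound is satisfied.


Plotkin bound M ≤ 4; given |C| = 2 ≤ bound (satisfied).

Check applicability: 2d = 44, n = 36.
2d − n = 8 > 0, so Plotkin applies.
Compute d/(2d−n) = 22/8 ≈ 2.7500.
⌊d/(2d−n)⌋ = 2.
Plotkin bound: M ≤ 2·2 = 4.
Given |C| = 2, check: satisfied.
This |C| is below the Plotkin bound.


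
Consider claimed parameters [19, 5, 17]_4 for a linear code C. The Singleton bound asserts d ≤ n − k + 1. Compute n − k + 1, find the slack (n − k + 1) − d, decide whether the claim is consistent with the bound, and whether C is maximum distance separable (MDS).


Singleton RHS = n − k + 1 = 15, slack = -2, bound violated (no such code; not MDS).

Singleton bound: d ≤ n − k + 1.
Here n = 19, k = 5, so n − k + 1 = 15.
Given d = 17, check d ≤ 15: NO.
Slack = (n − k + 1) − d = -2.
The slack is negative: d = 17 exceeds n − k + 1 = 15 by 2, so the Singleton bound is violated and no linear [19, 5, 17]_4 code can exist. In particular it is not MDS (MDS requires d = n − k + 1 exactly).
Description: the claimed parameters are [19, 5, 17]_4; such a code would be impossible (violates the Singleton bound).


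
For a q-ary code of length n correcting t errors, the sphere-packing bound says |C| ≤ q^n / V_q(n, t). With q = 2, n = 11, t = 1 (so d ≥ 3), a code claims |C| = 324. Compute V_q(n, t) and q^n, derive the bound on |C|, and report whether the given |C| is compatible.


V_q(n, t) = 12, q^n = 2048, Hamming bound = 170, |C| = 324 > bound (violated).

Step 1: Compute V_q(n, t) = Σ_{j=0}^1 C(n, j) (q−1)^j.
  j = 0: C(11,0)·(1)^0 = 1·1 = 1.
  j = 1: C(11,1)·(1)^1 = 11·1 = 11.
  V_q(n, t) = 1 + 11 = 12.
Step 2: q^n = 2^11 = 2048.
Step 3: Hamming bound ⌊q^n / V_q(n,t)⌋ = ⌊2048/12⌋ = 170.
Step 4: Compare |C| = 324 to 170: violated.
The claimed |C| lies above the Hamming bound, so no 2-ary code of length 11 with d ≥ 3 can have 324 codewords.


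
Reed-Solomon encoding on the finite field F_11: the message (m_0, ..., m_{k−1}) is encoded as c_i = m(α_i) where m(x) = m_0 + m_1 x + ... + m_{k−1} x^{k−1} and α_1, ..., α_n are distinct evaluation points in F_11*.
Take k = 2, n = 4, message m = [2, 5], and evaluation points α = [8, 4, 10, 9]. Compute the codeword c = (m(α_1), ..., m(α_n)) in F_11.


c = [9, 0, 8, 3]

Message polynomial: m(x) = 2 + 5·x (mod 11).
For each evaluation point α_i, compute m(α_i) mod 11:
  α_1 = 8: Horner steps 5 → 9, so m(8) = 9.
  α_2 = 4: Horner steps 5 → 0, so m(4) = 0.
  α_3 = 10: Horner steps 5 → 8, so m(10) = 8.
  α_4 = 9: Horner steps 5 → 3, so m(9) = 3.
Codeword c = [9, 0, 8, 3] ∈ F_11^4.


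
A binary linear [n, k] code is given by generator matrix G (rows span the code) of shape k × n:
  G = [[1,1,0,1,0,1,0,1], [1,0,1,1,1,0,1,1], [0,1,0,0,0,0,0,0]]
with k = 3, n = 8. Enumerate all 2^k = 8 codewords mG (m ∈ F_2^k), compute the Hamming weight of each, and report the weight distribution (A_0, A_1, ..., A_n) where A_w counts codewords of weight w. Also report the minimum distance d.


Weight distribution: A_0 = 1, A_1 = 1, A_4 = 2, A_5 = 2, A_6 = 1, A_7 = 1. Minimum distance d = 1.

Enumerate all 2^3 = 8 messages m ∈ F_2^3.
For each, compute codeword c = mG in F_2^8, then tally its weight.
  m = 000 → c = 00000000, weight = 0.
  m = 100 → c = 11010101, weight = 5.
  m = 010 → c = 10111011, weight = 6.
  m = 110 → c = 01101110, weight = 5.
  m = 001 → c = 01000000, weight = 1.
  m = 101 → c = 10010101, weight = 4.
  m = 011 → c = 11111011, weight = 7.
  m = 111 → c = 00101110, weight = 4.
Tally weights:
  weight 0: 1 codewords.
  weight 1: 1 codewords.
  weight 4: 2 codewords.
  weight 5: 2 codewords.
  weight 6: 1 codewords.
  weight 7: 1 codewords.
Minimum distance d = smallest w > 0 with A_w > 0 = 1.
Sanity: Σ A_w = 8 = 2^3 = 8 ✓.


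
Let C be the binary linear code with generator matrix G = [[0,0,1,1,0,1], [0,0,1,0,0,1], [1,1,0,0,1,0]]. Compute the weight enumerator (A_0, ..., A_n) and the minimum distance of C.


Weight distribution: A_0 = 1, A_1 = 1, A_2 = 1, A_3 = 2, A_4 = 1, A_5 = 1, A_6 = 1. Minimum distance d = 1.

Enumerate all 2^3 = 8 messages m ∈ F_2^3.
For each, compute codeword c = mG in F_2^6, then tally its weight.
  m = 000 → c = 000000, weight = 0.
  m = 100 → c = 001101, weight = 3.
  m = 010 → c = 001001, weight = 2.
  m = 110 → c = 000100, weight = 1.
  m = 001 → c = 110010, weight = 3.
  m = 101 → c = 111111, weight = 6.
  m = 011 → c = 111011, weight = 5.
  m = 111 → c = 110110, weight = 4.
Tally weights:
  weight 0: 1 codewords.
  weight 1: 1 codewords.
  weight 2: 1 codewords.
  weight 3: 2 codewords.
  weight 4: 1 codewords.
  weight 5: 1 codewords.
  weight 6: 1 codewords.
Minimum distance d = smallest w > 0 with A_w > 0 = 1.
Sanity: Σ A_w = 8 = 2^3 = 8 ✓.


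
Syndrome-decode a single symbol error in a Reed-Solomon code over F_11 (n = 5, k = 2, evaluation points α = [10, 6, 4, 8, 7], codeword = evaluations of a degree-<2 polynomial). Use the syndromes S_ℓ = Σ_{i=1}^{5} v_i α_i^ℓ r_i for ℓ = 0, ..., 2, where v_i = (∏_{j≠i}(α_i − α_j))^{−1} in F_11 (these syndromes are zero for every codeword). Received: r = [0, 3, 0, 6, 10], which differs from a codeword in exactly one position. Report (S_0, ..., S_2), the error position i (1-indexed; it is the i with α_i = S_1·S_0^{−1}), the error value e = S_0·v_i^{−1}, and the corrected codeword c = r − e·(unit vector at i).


S = (2, 9, 2), error at position 1, error magnitude e = 2, c = [9, 3, 0, 6, 10].

Step 1: column multipliers v_i = (∏_{j≠i}(α_i − α_j))^{−1} mod 11.
  i = 1 (α = 10): (10−6)(10−4)(10−8)(10−7) = 4·6·2·3 = 144 ≡ 1, so v_1 = 1^{−1} = 1 (mod 11).
  i = 2 (α = 6): (6−10)(6−4)(6−8)(6−7) = (−4)·2·(−2)·(−1) = −16 ≡ 6, so v_2 = 6^{−1} = 2 (mod 11).
  i = 3 (α = 4): (4−10)(4−6)(4−8)(4−7) = (−6)·(−2)·(−4)·(−3) = 144 ≡ 1, so v_3 = 1^{−1} = 1 (mod 11).
  i = 4 (α = 8): (8−10)(8−6)(8−4)(8−7) = (−2)·2·4·1 = −16 ≡ 6, so v_4 = 6^{−1} = 2 (mod 11).
  i = 5 (α = 7): (7−10)(7−6)(7−4)(7−8) = (−3)·1·3·(−1) = 9 ≡ 9, so v_5 = 9^{−1} = 5 (mod 11).
  v = [1, 2, 1, 2, 5].
Step 2: syndromes of r = [0, 3, 0, 6, 10] (all sums mod 11).
  S_0 = Σ v_i r_i = 1·0 + 2·3 + 1·0 + 2·6 + 5·10 = 68 ≡ 2.
  S_1 = Σ v_i α_i r_i = 1·10·0 + 2·6·3 + 1·4·0 + 2·8·6 + 5·7·10 = 482 ≡ 9.
  α_i^2 mod 11 = [1, 3, 5, 9, 5].
  S_2 = Σ v_i α_i^2 r_i = 1·1·0 + 2·3·3 + 1·5·0 + 2·9·6 + 5·5·10 = 376 ≡ 2.
  S = (2, 9, 2) ≠ 0, so r is not a codeword (an error is present).
Step 3: locate the error. For a single error e at position i, S_ℓ = v_i·e·α_i^ℓ, so α_err = S_1/S_0.
  S_0^{−1} = 2^{−1} = 6 (mod 11), so α_err = 9·6 = 54 ≡ 10 = α_1. Error position i = 1.
  Consistency check: S_2/S_1 = 2·5 = 10 ≡ 10 = α_err ✓ (single-error assumption holds).
Step 4: error magnitude e = S_0/v_1 = S_0·∏_{j≠1}(α_1 − α_j) = 2·1 = 2 ≡ 2 (mod 11).
Step 5: correct position 1: c_1 = r_1 − e = 0 − 2 ≡ 9 (mod 11). Hence c = [9, 3, 0, 6, 10].
  Check: interpolating c through the α_i gives m(x) = 5 + 7·x (degree < 2) with m(α_i) = c_i for every i, so c is indeed a codeword.


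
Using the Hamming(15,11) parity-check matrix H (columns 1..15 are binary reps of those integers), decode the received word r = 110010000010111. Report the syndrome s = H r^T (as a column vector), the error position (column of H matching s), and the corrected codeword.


s = (0, 0, 0, 1)^T, error position = 1, corrected codeword c = 010010000010111

Compute s = H r^T mod 2 one row at a time:
  s_1 = 0 + 0 + 0 + 1 + 0 + 1 + 1 + 1 = 4 ≡ 0 (mod 2).
  s_2 = 0 + 1 + 0 + 0 + 0 + 1 + 1 + 1 = 4 ≡ 0 (mod 2).
  s_3 = 1 + 0 + 0 + 0 + 0 + 1 + 1 + 1 = 4 ≡ 0 (mod 2).
  s_4 = 1 + 0 + 1 + 0 + 0 + 1 + 1 + 1 = 5 ≡ 1 (mod 2).
s = (0, 0, 0, 1)^T — this equals column 1 of H (binary 0001), so error is at position 1.
Correct: flip bit 1 of r = 110010000010111 to get c = 010010000010111.


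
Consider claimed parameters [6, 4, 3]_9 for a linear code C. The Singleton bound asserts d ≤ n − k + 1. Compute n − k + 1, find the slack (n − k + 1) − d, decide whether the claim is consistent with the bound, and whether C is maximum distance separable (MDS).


Singleton RHS = n − k + 1 = 3, slack = 0, bound satisfied, MDS.

Singleton bound: d ≤ n − k + 1.
Here n = 6, k = 4, so n − k + 1 = 3.
Given d = 3, check d ≤ 3: YES.
Slack = (n − k + 1) − d = 0.
The code is MDS (slack = 0).
Description: the claimed parameters are [6, 4, 3]_9; such a code would be MDS (meets Singleton bound).


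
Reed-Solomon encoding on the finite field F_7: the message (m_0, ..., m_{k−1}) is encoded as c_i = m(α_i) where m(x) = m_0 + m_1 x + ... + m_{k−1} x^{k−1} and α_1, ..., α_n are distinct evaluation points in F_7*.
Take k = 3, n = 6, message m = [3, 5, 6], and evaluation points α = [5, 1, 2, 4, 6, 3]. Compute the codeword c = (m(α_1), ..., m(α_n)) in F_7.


c = [3, 0, 2, 0, 4, 2]

Message polynomial: m(x) = 3 + 5·x + 6·x^2 (mod 7).
For each evaluation point α_i, compute m(α_i) mod 7:
  α_1 = 5: Horner steps 6 → 0 → 3, so m(5) = 3.
  α_2 = 1: Horner steps 6 → 4 → 0, so m(1) = 0.
  α_3 = 2: Horner steps 6 → 3 → 2, so m(2) = 2.
  α_4 = 4: Horner steps 6 → 1 → 0, so m(4) = 0.
  α_5 = 6: Horner steps 6 → 6 → 4, so m(6) = 4.
  α_6 = 3: Horner steps 6 → 2 → 2, so m(3) = 2.
Codeword c = [3, 0, 2, 0, 4, 2] ∈ F_7^6.


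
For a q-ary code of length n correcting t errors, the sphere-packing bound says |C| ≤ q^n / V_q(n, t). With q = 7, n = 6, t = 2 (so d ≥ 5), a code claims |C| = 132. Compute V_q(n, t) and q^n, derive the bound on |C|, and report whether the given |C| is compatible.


V_q(n, t) = 577, q^n = 117649, Hamming bound = 203, |C| = 132 ≤ bound (satisfied).

Step 1: Compute V_q(n, t) = Σ_{j=0}^2 C(n, j) (q−1)^j.
  j = 0: C(6,0)·(6)^0 = 1·1 = 1.
  j = 1: C(6,1)·(6)^1 = 6·6 = 36.
  j = 2: C(6,2)·(6)^2 = 15·36 = 540.
  V_q(n, t) = 1 + 36 + 540 = 577.
Step 2: q^n = 7^6 = 117649.
Step 3: Hamming bound ⌊q^n / V_q(n,t)⌋ = ⌊117649/577⌋ = 203.
Step 4: Compare |C| = 132 to 203: satisfied.
The claimed |C| lies below the Hamming bound.


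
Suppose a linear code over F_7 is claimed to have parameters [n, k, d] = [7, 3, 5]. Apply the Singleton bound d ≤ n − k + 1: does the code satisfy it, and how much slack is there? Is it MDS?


Singleton RHS = n − k + 1 = 5, slack = 0, bound satisfied, MDS.

Singleton bound: d ≤ n − k + 1.
Here n = 7, k = 3, so n − k + 1 = 5.
Given d = 5, check d ≤ 5: YES.
Slack = (n − k + 1) − d = 0.
The code is MDS (slack = 0).
Description: the claimed parameters are [7, 3, 5]_7; such a code would be MDS (meets Singleton bound).


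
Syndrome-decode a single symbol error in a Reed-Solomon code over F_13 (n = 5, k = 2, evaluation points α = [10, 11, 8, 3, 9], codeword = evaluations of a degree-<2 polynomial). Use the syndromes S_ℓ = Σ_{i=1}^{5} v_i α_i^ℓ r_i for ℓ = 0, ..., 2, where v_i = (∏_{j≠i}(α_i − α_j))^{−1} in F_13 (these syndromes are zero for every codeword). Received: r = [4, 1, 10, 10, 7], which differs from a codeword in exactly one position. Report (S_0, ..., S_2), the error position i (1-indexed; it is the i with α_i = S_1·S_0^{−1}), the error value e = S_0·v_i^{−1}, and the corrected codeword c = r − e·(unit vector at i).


S = (8, 11, 7), error at position 4, error magnitude e = 11, c = [4, 1, 10, 12, 7].

Step 1: column multipliers v_i = (∏_{j≠i}(α_i − α_j))^{−1} mod 13.
  i = 1 (α = 10): (10−11)(10−8)(10−3)(10−9) = (−1)·2·7·1 = −14 ≡ 12, so v_1 = 12^{−1} = 12 (mod 13).
  i = 2 (α = 11): (11−10)(11−8)(11−3)(11−9) = 1·3·8·2 = 48 ≡ 9, so v_2 = 9^{−1} = 3 (mod 13).
  i = 3 (α = 8): (8−10)(8−11)(8−3)(8−9) = (−2)·(−3)·5·(−1) = −30 ≡ 9, so v_3 = 9^{−1} = 3 (mod 13).
  i = 4 (α = 3): (3−10)(3−11)(3−8)(3−9) = (−7)·(−8)·(−5)·(−6) = 1680 ≡ 3, so v_4 = 3^{−1} = 9 (mod 13).
  i = 5 (α = 9): (9−10)(9−11)(9−8)(9−3) = (−1)·(−2)·1·6 = 12 ≡ 12, so v_5 = 12^{−1} = 12 (mod 13).
  v = [12, 3, 3, 9, 12].
Step 2: syndromes of r = [4, 1, 10, 10, 7] (all sums mod 13).
  S_0 = Σ v_i r_i = 12·4 + 3·1 + 3·10 + 9·10 + 12·7 = 255 ≡ 8.
  S_1 = Σ v_i α_i r_i = 12·10·4 + 3·11·1 + 3·8·10 + 9·3·10 + 12·9·7 = 1779 ≡ 11.
  α_i^2 mod 13 = [9, 4, 12, 9, 3].
  S_2 = Σ v_i α_i^2 r_i = 12·9·4 + 3·4·1 + 3·12·10 + 9·9·10 + 12·3·7 = 1866 ≡ 7.
  S = (8, 11, 7) ≠ 0, so r is not a codeword (an error is present).
Step 3: locate the error. For a single error e at position i, S_ℓ = v_i·e·α_i^ℓ, so α_err = S_1/S_0.
  S_0^{−1} = 8^{−1} = 5 (mod 13), so α_err = 11·5 = 55 ≡ 3 = α_4. Error position i = 4.
  Consistency check: S_2/S_1 = 7·6 = 42 ≡ 3 = α_err ✓ (single-error assumption holds).
Step 4: error magnitude e = S_0/v_4 = S_0·∏_{j≠4}(α_4 − α_j) = 8·3 = 24 ≡ 11 (mod 13).
Step 5: correct position 4: c_4 = r_4 − e = 10 − 11 ≡ 12 (mod 13). Hence c = [4, 1, 10, 12, 7].
  Check: interpolating c through the α_i gives m(x) = 8 + 10·x (degree < 2) with m(α_i) = c_i for every i, so c is indeed a codeword.


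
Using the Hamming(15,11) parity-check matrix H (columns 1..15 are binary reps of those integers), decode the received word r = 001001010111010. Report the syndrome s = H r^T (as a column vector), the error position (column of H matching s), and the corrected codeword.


s = (1, 1, 1, 0)^T, error position = 14, corrected codeword c = 001001010111000

Compute s = H r^T mod 2 one row at a time:
  s_1 = 1 + 0 + 1 + 1 + 1 + 0 + 1 + 0 = 5 ≡ 1 (mod 2).
  s_2 = 0 + 0 + 1 + 0 + 1 + 0 + 1 + 0 = 3 ≡ 1 (mod 2).
  s_3 = 0 + 1 + 1 + 0 + 1 + 1 + 1 + 0 = 5 ≡ 1 (mod 2).
  s_4 = 0 + 1 + 0 + 0 + 0 + 1 + 0 + 0 = 2 ≡ 0 (mod 2).
s = (1, 1, 1, 0)^T — this equals column 14 of H (binary 1110), so error is at position 14.
Correct: flip bit 14 of r = 001001010111010 to get c = 001001010111000.


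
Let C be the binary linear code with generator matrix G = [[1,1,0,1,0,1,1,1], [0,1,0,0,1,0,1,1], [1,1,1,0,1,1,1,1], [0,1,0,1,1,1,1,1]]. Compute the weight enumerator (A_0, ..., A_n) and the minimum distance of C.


Weight distribution: A_0 = 1, A_2 = 2, A_3 = 4, A_4 = 3, A_5 = 2, A_6 = 2, A_7 = 2. Minimum distance d = 2.

Enumerate all 2^4 = 16 messages m ∈ F_2^4.
For each, compute codeword c = mG in F_2^8, then tally its weight.
  m = 0000 → c = 00000000, weight = 0.
  m = 1000 → c = 11010111, weight = 6.
  m = 0100 → c = 01001011, weight = 4.
  m = 1100 → c = 10011100, weight = 4.
  m = 0010 → c = 11101111, weight = 7.
  m = 1010 → c = 00111000, weight = 3.
  m = 0110 → c = 10100100, weight = 3.
  m = 1110 → c = 01110011, weight = 5.
  m = 0001 → c = 01011111, weight = 6.
  m = 1001 → c = 10001000, weight = 2.
  m = 0101 → c = 00010100, weight = 2.
  m = 1101 → c = 11000011, weight = 4.
  m = 0011 → c = 10110000, weight = 3.
  m = 1011 → c = 01100111, weight = 5.
  m = 0111 → c = 11111011, weight = 7.
  m = 1111 → c = 00101100, weight = 3.
Tally weights:
  weight 0: 1 codewords.
  weight 2: 2 codewords.
  weight 3: 4 codewords.
  weight 4: 3 codewords.
  weight 5: 2 codewords.
  weight 6: 2 codewords.
  weight 7: 2 codewords.
Minimum distance d = smallest w > 0 with A_w > 0 = 2.
Sanity: Σ A_w = 16 = 2^4 = 16 ✓.


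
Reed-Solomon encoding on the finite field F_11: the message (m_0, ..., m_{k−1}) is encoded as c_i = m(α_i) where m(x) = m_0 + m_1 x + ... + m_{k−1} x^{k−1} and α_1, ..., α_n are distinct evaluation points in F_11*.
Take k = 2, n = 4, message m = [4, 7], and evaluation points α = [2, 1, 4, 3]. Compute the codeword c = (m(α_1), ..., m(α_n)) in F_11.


c = [7, 0, 10, 3]

Message polynomial: m(x) = 4 + 7·x (mod 11).
For each evaluation point α_i, compute m(α_i) mod 11:
  α_1 = 2: Horner steps 7 → 7, so m(2) = 7.
  α_2 = 1: Horner steps 7 → 0, so m(1) = 0.
  α_3 = 4: Horner steps 7 → 10, so m(4) = 10.
  α_4 = 3: Horner steps 7 → 3, so m(3) = 3.
Codeword c = [7, 0, 10, 3] ∈ F_11^4.


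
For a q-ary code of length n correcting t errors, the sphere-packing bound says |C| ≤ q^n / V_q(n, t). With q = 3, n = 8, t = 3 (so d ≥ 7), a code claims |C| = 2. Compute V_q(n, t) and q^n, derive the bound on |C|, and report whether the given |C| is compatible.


V_q(n, t) = 577, q^n = 6561, Hamming bound = 11, |C| = 2 ≤ bound (satisfied).

Step 1: Compute V_q(n, t) = Σ_{j=0}^3 C(n, j) (q−1)^j.
  j = 0: C(8,0)·(2)^0 = 1·1 = 1.
  j = 1: C(8,1)·(2)^1 = 8·2 = 16.
  j = 2: C(8,2)·(2)^2 = 28·4 = 112.
  j = 3: C(8,3)·(2)^3 = 56·8 = 448.
  V_q(n, t) = 1 + 16 + 112 + 448 = 577.
Step 2: q^n = 3^8 = 6561.
Step 3: Hamming bound ⌊q^n / V_q(n,t)⌋ = ⌊6561/577⌋ = 11.
Step 4: Compare |C| = 2 to 11: satisfied.
The claimed |C| lies below the Hamming bound.


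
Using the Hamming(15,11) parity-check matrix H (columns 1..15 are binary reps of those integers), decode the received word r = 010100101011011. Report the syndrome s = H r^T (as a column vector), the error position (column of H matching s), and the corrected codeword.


s = (1, 1, 1, 0)^T, error position = 14, corrected codeword c = 010100101011001

Compute s = H r^T mod 2 one row at a time:
  s_1 = 0 + 1 + 0 + 1 + 1 + 0 + 1 + 1 = 5 ≡ 1 (mod 2).
  s_2 = 1 + 0 + 0 + 1 + 1 + 0 + 1 + 1 = 5 ≡ 1 (mod 2).
  s_3 = 1 + 0 + 0 + 1 + 0 + 1 + 1 + 1 = 5 ≡ 1 (mod 2).
  s_4 = 0 + 0 + 0 + 1 + 1 + 1 + 0 + 1 = 4 ≡ 0 (mod 2).
s = (1, 1, 1, 0)^T — this equals column 14 of H (binary 1110), so error is at position 14.
Correct: flip bit 14 of r = 010100101011011 to get c = 010100101011001.


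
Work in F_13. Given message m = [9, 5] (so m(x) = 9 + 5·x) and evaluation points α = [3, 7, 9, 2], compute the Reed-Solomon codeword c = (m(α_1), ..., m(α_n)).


c = [11, 5, 2, 6]

Message polynomial: m(x) = 9 + 5·x (mod 13).
For each evaluation point α_i, compute m(α_i) mod 13:
  α_1 = 3: Horner steps 5 → 11, so m(3) = 11.
  α_2 = 7: Horner steps 5 → 5, so m(7) = 5.
  α_3 = 9: Horner steps 5 → 2, so m(9) = 2.
  α_4 = 2: Horner steps 5 → 6, so m(2) = 6.
Codeword c = [11, 5, 2, 6] ∈ F_13^4.


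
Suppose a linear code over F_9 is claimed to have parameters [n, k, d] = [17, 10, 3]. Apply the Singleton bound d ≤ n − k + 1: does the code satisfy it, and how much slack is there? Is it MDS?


Singleton RHS = n − k + 1 = 8, slack = 5, bound satisfied, not MDS.

Singleton bound: d ≤ n − k + 1.
Here n = 17, k = 10, so n − k + 1 = 8.
Given d = 3, check d ≤ 8: YES.
Slack = (n − k + 1) − d = 5.
The code is NOT MDS (slack = 5 > 0).
Description: the claimed parameters are [17, 10, 3]_9; such a code would be non-MDS.


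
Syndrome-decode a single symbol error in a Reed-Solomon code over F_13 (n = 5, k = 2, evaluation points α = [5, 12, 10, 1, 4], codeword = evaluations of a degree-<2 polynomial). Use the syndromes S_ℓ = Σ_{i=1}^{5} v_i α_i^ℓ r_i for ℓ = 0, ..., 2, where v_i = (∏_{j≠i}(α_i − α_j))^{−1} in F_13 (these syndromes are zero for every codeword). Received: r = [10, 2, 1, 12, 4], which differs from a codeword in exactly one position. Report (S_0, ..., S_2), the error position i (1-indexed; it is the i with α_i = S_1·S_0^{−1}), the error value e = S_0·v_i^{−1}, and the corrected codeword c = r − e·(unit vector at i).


S = (8, 5, 8), error at position 2, error magnitude e = 2, c = [10, 0, 1, 12, 4].

Step 1: column multipliers v_i = (∏_{j≠i}(α_i − α_j))^{−1} mod 13.
  i = 1 (α = 5): (5−12)(5−10)(5−1)(5−4) = (−7)·(−5)·4·1 = 140 ≡ 10, so v_1 = 10^{−1} = 4 (mod 13).
  i = 2 (α = 12): (12−5)(12−10)(12−1)(12−4) = 7·2·11·8 = 1232 ≡ 10, so v_2 = 10^{−1} = 4 (mod 13).
  i = 3 (α = 10): (10−5)(10−12)(10−1)(10−4) = 5·(−2)·9·6 = −540 ≡ 6, so v_3 = 6^{−1} = 11 (mod 13).
  i = 4 (α = 1): (1−5)(1−12)(1−10)(1−4) = (−4)·(−11)·(−9)·(−3) = 1188 ≡ 5, so v_4 = 5^{−1} = 8 (mod 13).
  i = 5 (α = 4): (4−5)(4−12)(4−10)(4−1) = (−1)·(−8)·(−6)·3 = −144 ≡ 12, so v_5 = 12^{−1} = 12 (mod 13).
  v = [4, 4, 11, 8, 12].
Step 2: syndromes of r = [10, 2, 1, 12, 4] (all sums mod 13).
  S_0 = Σ v_i r_i = 4·10 + 4·2 + 11·1 + 8·12 + 12·4 = 203 ≡ 8.
  S_1 = Σ v_i α_i r_i = 4·5·10 + 4·12·2 + 11·10·1 + 8·1·12 + 12·4·4 = 694 ≡ 5.
  α_i^2 mod 13 = [12, 1, 9, 1, 3].
  S_2 = Σ v_i α_i^2 r_i = 4·12·10 + 4·1·2 + 11·9·1 + 8·1·12 + 12·3·4 = 827 ≡ 8.
  S = (8, 5, 8) ≠ 0, so r is not a codeword (an error is present).
Step 3: locate the error. For a single error e at position i, S_ℓ = v_i·e·α_i^ℓ, so α_err = S_1/S_0.
  S_0^{−1} = 8^{−1} = 5 (mod 13), so α_err = 5·5 = 25 ≡ 12 = α_2. Error position i = 2.
  Consistency check: S_2/S_1 = 8·8 = 64 ≡ 12 = α_err ✓ (single-error assumption holds).
Step 4: error magnitude e = S_0/v_2 = S_0·∏_{j≠2}(α_2 − α_j) = 8·10 = 80 ≡ 2 (mod 13).
Step 5: correct position 2: c_2 = r_2 − e = 2 − 2 ≡ 0 (mod 13). Hence c = [10, 0, 1, 12, 4].
  Check: interpolating c through the α_i gives m(x) = 6 + 6·x (degree < 2) with m(α_i) = c_i for every i, so c is indeed a codeword.


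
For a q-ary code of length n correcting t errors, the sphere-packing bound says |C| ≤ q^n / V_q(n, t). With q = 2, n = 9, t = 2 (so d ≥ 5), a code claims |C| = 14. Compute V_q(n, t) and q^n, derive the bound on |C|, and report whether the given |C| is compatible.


V_q(n, t) = 46, q^n = 512, Hamming bound = 11, |C| = 14 > bound (violated).

Step 1: Compute V_q(n, t) = Σ_{j=0}^2 C(n, j) (q−1)^j.
  j = 0: C(9,0)·(1)^0 = 1·1 = 1.
  j = 1: C(9,1)·(1)^1 = 9·1 = 9.
  j = 2: C(9,2)·(1)^2 = 36·1 = 36.
  V_q(n, t) = 1 + 9 + 36 = 46.
Step 2: q^n = 2^9 = 512.
Step 3: Hamming bound ⌊q^n / V_q(n,t)⌋ = ⌊512/46⌋ = 11.
Step 4: Compare |C| = 14 to 11: violated.
The claimed |C| lies above the Hamming bound, so no 2-ary code of length 9 with d ≥ 5 can have 14 codewords.


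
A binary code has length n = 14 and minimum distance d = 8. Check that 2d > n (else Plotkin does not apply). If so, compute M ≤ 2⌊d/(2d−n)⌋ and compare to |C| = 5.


Plotkin bound M ≤ 8; given |C| = 5 ≤ bound (satisfied).

Check applicability: 2d = 16, n = 14.
2d − n = 2 > 0, so Plotkin applies.
Compute d/(2d−n) = 8/2 ≈ 4.0000.
⌊d/(2d−n)⌋ = 4.
Plotkin bound: M ≤ 2·4 = 8.
Given |C| = 5, check: satisfied.
This |C| is below the Plotkin bound.


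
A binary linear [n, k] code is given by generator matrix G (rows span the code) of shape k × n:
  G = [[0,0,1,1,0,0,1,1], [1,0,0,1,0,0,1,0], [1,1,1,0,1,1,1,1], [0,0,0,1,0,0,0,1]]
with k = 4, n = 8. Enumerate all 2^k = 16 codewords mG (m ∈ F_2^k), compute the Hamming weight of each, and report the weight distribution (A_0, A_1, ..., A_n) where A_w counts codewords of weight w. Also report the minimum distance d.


Weight distribution: A_0 = 1, A_2 = 2, A_3 = 4, A_4 = 3, A_5 = 2, A_6 = 2, A_7 = 2. Minimum distance d = 2.

Enumerate all 2^4 = 16 messages m ∈ F_2^4.
For each, compute codeword c = mG in F_2^8, then tally its weight.
  m = 0000 → c = 00000000, weight = 0.
  m = 1000 → c = 00110011, weight = 4.
  m = 0100 → c = 10010010, weight = 3.
  m = 1100 → c = 10100001, weight = 3.
  m = 0010 → c = 11101111, weight = 7.
  m = 1010 → c = 11011100, weight = 5.
  m = 0110 → c = 01111101, weight = 6.
  m = 1110 → c = 01001110, weight = 4.
  m = 0001 → c = 00010001, weight = 2.
  m = 1001 → c = 00100010, weight = 2.
  m = 0101 → c = 10000011, weight = 3.
  m = 1101 → c = 10110000, weight = 3.
  m = 0011 → c = 11111110, weight = 7.
  m = 1011 → c = 11001101, weight = 5.
  m = 0111 → c = 01101100, weight = 4.
  m = 1111 → c = 01011111, weight = 6.
Tally weights:
  weight 0: 1 codewords.
  weight 2: 2 codewords.
  weight 3: 4 codewords.
  weight 4: 3 codewords.
  weight 5: 2 codewords.
  weight 6: 2 codewords.
  weight 7: 2 codewords.
Minimum distance d = smallest w > 0 with A_w > 0 = 2.
Sanity: Σ A_w = 16 = 2^4 = 16 ✓.
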